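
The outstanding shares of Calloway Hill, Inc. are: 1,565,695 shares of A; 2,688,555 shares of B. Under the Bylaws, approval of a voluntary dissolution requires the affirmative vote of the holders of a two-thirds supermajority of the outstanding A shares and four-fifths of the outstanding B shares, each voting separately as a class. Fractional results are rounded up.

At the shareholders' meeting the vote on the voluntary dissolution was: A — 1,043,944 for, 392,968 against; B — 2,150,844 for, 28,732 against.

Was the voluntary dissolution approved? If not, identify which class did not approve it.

A: 2/3 of 1565695 = 1043796.67, rounded up to 1043797; 1,043,797 required, 1,043,944 in favor — approved.
B: 4/5 of 2688555 = 2150844; 2,150,844 required, 2,150,844 in favor — approved.

Approved — every class gave the required vote.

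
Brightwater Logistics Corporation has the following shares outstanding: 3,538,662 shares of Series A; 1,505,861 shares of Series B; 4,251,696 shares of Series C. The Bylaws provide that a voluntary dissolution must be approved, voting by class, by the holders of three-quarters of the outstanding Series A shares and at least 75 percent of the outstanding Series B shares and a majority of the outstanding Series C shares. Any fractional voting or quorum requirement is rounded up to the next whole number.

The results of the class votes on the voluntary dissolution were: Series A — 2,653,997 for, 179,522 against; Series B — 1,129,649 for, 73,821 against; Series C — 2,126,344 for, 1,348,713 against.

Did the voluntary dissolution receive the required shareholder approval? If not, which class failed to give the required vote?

Series A: 3/4 of 3538662 = 2653996.50, rounded up to 2653997; 2,653,997 required, 2,653,997 in favor — approved.
Series B: 3/4 of 1505861 = 1129395.75, rounded up to 1129396; 1,129,396 required, 1,129,649 in favor — approved.
Series C: a majority of 4251696 is 2125849; 2,125,849 required, 2,126,344 in favor — approved.

Approved — every class gave the required vote.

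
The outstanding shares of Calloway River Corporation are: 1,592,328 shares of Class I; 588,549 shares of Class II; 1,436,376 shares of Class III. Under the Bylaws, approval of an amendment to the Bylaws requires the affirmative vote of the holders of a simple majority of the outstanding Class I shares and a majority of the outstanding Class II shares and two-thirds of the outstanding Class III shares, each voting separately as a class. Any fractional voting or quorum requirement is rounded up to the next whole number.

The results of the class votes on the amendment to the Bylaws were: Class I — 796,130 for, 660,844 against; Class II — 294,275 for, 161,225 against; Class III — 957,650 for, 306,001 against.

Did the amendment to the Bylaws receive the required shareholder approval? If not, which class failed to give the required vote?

Class I: a majority of 1592328 is 796165; 796,165 required, 796,130 in favor — not approved.
Class II: a majority of 588549 is 294275; 294,275 required, 294,275 in favor — approved.
Class III: 2/3 of 1436376 = 957584; 957,584 required, 957,650 in favor — approved.

Not approved — the Class I shares did not give the required vote.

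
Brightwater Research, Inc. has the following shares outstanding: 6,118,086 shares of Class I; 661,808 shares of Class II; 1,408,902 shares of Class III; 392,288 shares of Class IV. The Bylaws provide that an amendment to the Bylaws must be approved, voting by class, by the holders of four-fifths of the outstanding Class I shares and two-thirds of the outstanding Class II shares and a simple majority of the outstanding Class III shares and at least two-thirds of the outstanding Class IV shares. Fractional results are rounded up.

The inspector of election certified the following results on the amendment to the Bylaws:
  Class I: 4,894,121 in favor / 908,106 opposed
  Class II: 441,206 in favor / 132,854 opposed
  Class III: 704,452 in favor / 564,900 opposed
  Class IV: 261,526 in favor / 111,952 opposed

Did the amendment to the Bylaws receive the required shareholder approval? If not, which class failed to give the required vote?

Class I: 4/5 of 6118086 = 4894468.80, rounded up to 4894469; 4,894,469 required, 4,894,121 in favor — not approved.
Class II: 2/3 of 661808 = 441205.33, rounded up to 441206; 441,206 required, 441,206 in favor — approved.
Class III: a majority of 1408902 is 704452; 704,452 required, 704,452 in favor — approved.
Class IV: 2/3 of 392288 = 261525.33, rounded up to 261526; 261,526 required, 261,526 in favor — approved.

Not approved — the Class I shares did not give the required vote.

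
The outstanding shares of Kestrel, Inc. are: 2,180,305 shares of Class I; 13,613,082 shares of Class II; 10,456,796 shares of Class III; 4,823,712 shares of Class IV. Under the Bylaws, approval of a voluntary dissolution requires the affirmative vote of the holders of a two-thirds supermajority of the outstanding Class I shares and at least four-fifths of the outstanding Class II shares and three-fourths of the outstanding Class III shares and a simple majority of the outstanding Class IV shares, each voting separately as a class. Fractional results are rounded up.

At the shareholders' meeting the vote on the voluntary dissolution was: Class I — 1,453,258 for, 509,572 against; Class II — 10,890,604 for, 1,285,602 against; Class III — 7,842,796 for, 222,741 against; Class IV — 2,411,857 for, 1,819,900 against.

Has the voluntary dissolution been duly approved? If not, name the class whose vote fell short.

Not approved — the Class I shares did not give the required vote.

Class I: 2/3 of 2180305 = 1453536.67, rounded up to 1453537; 1,453,537 required, 1,453,258 in favor — not approved.
Class II: 4/5 of 13613082 = 10890465.60, rounded up to 10890466; 10,890,466 required, 10,890,604 in favor — approved.
Class III: 3/4 of 10456796 = 7842597; 7,842,597 required, 7,842,796 in favor — approved.
Class IV: a majority of 4823712 is 2411857; 2,411,857 required, 2,411,857 in favor — approved.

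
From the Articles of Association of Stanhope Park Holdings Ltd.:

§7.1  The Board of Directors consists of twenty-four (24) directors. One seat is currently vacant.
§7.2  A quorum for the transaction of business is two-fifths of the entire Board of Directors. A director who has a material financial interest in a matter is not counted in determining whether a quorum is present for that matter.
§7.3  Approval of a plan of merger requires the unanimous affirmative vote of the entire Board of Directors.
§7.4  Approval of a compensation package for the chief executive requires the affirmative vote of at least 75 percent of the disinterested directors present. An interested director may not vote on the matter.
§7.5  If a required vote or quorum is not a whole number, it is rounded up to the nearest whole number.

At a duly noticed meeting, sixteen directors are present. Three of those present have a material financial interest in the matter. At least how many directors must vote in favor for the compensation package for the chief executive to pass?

10

The compensation package for the chief executive requires three-fourths of the disinterested directors present (16 − 3 = 13).
3/4 of 13 = 9.75, rounded up to 10.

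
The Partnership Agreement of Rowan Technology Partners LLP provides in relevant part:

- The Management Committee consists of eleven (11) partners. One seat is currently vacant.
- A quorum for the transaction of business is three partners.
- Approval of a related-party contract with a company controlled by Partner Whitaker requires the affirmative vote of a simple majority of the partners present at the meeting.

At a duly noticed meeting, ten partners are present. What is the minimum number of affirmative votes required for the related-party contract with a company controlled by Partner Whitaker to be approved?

6

The related-party contract with a company controlled by Partner Whitaker requires a majority of the partners present (10).
A majority of 10 is 6.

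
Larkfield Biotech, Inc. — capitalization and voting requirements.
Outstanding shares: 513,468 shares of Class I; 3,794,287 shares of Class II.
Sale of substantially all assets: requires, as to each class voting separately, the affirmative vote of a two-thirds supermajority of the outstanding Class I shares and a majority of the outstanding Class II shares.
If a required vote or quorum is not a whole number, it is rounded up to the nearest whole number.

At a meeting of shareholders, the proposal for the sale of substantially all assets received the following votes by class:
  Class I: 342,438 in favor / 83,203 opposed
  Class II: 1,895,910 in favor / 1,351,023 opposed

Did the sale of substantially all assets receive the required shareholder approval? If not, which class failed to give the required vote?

Not approved — the Class II shares did not give the required vote.

Class I: 2/3 of 513468 = 342312; 342,312 required, 342,438 in favor — approved.
Class II: a majority of 3794287 is 1897144; 1,897,144 required, 1,895,910 in favor — not approved.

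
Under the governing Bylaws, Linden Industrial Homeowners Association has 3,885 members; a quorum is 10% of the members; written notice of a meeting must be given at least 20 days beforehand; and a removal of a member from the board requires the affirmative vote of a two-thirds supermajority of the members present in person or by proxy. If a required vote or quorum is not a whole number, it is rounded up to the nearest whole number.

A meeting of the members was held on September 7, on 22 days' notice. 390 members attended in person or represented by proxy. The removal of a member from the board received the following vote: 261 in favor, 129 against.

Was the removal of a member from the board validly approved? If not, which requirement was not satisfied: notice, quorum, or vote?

Valid — all requirements satisfied.

Notice: 22 days given; 20 required. Satisfied.
Quorum: 10% of 3,885 = 388.50, rounded up to 389; 390 present. Satisfied.
Vote: requires two-thirds of those present (390); 2/3 of 390 = 260, so 260 needed; 261 in favor. Satisfied.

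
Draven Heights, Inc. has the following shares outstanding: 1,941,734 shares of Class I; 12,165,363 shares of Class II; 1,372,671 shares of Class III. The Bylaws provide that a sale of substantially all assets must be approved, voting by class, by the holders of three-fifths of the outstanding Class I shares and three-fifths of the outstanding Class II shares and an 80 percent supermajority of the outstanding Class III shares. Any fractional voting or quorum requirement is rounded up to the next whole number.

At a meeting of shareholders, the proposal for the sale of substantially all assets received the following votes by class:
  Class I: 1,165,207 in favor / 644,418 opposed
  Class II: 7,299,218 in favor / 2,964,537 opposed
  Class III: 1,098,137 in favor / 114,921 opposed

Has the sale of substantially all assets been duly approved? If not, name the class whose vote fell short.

Approved — every class gave the required vote.

Class I: 3/5 of 1941734 = 1165040.40, rounded up to 1165041; 1,165,041 required, 1,165,207 in favor — approved.
Class II: 3/5 of 12165363 = 7299217.80, rounded up to 7299218; 7,299,218 required, 7,299,218 in favor — approved.
Class III: 4/5 of 1372671 = 1098136.80, rounded up to 1098137; 1,098,137 required, 1,098,137 in favor — approved.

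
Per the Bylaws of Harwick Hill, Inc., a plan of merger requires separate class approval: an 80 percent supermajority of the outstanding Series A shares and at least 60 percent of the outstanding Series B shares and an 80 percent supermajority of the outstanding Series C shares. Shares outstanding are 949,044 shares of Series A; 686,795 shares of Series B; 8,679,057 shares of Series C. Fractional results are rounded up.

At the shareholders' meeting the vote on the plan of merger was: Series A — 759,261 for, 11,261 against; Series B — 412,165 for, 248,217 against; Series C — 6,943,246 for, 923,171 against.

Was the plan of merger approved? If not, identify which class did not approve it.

Series A: 4/5 of 949044 = 759235.20, rounded up to 759236; 759,236 required, 759,261 in favor — approved.
Series B: 3/5 of 686795 = 412077; 412,077 required, 412,165 in favor — approved.
Series C: 4/5 of 8679057 = 6943245.60, rounded up to 6943246; 6,943,246 required, 6,943,246 in favor — approved.

Approved — every class gave the required vote.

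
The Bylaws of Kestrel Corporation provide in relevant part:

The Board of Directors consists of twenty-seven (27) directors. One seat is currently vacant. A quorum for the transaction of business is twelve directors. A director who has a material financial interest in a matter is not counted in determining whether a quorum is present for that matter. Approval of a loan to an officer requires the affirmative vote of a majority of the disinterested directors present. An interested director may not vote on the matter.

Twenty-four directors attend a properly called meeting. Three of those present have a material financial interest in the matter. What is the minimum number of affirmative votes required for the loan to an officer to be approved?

11

The loan to an officer requires a majority of the disinterested directors present (24 − 3 = 21).
A majority of 21 is 11.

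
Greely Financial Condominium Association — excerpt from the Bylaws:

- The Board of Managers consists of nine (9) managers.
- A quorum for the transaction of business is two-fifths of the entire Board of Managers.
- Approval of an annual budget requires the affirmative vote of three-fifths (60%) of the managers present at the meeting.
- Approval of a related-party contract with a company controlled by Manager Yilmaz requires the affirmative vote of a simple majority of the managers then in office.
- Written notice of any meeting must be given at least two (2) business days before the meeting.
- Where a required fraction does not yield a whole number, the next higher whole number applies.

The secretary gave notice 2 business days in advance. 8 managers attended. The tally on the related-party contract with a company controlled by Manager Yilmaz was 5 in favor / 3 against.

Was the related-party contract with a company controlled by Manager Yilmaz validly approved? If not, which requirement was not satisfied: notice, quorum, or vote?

Notice: 2 business days given; 2 required (2 ≥ 2). Satisfied.
Quorum: 8 present; quorum is 4. Satisfied.
Vote: the related-party contract with a company controlled by Manager Yilmaz requires a majority of the managers then in office (9). A majority of 9 is 5, so 5 affirmative votes are needed; 5 voted in favor. Satisfied.

Valid — all requirements satisfied.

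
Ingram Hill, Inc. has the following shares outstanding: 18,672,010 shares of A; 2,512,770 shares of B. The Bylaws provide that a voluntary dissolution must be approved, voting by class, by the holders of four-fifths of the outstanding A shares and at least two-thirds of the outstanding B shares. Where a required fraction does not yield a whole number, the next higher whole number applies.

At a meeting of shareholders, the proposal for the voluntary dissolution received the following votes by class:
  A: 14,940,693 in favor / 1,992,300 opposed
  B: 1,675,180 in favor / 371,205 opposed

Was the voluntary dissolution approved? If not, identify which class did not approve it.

Approved — every class gave the required vote.

A: 4/5 of 18672010 = 14937608; 14,937,608 required, 14,940,693 in favor — approved.
B: 2/3 of 2512770 = 1675180; 1,675,180 required, 1,675,180 in favor — approved.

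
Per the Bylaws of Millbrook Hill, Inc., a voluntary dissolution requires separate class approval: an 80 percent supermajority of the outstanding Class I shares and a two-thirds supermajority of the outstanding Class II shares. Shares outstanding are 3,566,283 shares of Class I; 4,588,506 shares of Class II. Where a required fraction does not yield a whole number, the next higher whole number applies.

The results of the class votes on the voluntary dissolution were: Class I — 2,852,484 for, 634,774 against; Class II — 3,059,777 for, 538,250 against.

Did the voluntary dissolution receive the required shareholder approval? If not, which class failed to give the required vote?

Class I: 4/5 of 3566283 = 2853026.40, rounded up to 2853027; 2,853,027 required, 2,852,484 in favor — not approved.
Class II: 2/3 of 4588506 = 3059004; 3,059,004 required, 3,059,777 in favor — approved.

Not approved — the Class I shares did not give the required vote.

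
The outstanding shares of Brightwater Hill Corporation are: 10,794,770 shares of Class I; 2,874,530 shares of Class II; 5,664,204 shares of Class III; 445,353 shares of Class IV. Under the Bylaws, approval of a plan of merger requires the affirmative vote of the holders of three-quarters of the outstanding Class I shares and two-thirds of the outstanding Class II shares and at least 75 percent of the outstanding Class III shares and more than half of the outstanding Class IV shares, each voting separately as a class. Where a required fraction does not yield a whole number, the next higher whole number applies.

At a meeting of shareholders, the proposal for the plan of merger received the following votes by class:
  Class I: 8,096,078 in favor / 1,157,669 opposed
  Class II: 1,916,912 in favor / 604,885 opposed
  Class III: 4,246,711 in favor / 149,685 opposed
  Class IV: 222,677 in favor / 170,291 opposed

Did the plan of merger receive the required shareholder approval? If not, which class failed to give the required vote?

Not approved — the Class III shares did not give the required vote.

Class I: 3/4 of 10794770 = 8096077.50, rounded up to 8096078; 8,096,078 required, 8,096,078 in favor — approved.
Class II: 2/3 of 2874530 = 1916353.33, rounded up to 1916354; 1,916,354 required, 1,916,912 in favor — approved.
Class III: 3/4 of 5664204 = 4248153; 4,248,153 required, 4,246,711 in favor — not approved.
Class IV: a majority of 445353 is 222677; 222,677 required, 222,677 in favor — approved.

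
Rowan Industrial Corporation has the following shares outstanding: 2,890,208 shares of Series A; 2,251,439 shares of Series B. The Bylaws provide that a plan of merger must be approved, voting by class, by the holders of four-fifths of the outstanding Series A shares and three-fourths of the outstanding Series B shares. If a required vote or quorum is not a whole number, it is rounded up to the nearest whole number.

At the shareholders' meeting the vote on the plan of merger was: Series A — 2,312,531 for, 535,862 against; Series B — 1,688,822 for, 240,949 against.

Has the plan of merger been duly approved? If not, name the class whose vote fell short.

Approved — every class gave the required vote.

Series A: 4/5 of 2890208 = 2312166.40, rounded up to 2312167; 2,312,167 required, 2,312,531 in favor — approved.
Series B: 3/4 of 2251439 = 1688579.25, rounded up to 1688580; 1,688,580 required, 1,688,822 in favor — approved.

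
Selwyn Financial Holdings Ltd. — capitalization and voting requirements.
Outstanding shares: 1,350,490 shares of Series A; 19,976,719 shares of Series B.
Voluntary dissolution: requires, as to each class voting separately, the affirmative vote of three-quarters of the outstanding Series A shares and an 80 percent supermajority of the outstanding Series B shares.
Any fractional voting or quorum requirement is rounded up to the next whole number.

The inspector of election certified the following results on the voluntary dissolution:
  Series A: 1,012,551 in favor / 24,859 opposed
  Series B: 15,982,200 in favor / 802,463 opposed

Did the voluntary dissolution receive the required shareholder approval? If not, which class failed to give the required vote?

Not approved — the Series A shares did not give the required vote.

Series A: 3/4 of 1350490 = 1012867.50, rounded up to 1012868; 1,012,868 required, 1,012,551 in favor — not approved.
Series B: 4/5 of 19976719 = 15981375.20, rounded up to 15981376; 15,981,376 required, 15,982,200 in favor — approved.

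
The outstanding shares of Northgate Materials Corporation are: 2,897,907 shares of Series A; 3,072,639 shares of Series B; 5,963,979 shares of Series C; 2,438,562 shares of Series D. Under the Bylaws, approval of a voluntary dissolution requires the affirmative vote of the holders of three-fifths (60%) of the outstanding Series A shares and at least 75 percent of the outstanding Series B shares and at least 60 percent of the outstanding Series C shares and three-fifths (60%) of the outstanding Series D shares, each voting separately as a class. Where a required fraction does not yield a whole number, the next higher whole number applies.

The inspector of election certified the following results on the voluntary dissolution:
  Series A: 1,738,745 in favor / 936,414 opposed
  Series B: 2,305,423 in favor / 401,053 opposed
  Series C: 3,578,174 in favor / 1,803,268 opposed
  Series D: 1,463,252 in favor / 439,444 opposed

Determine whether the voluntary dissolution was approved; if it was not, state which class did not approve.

Series A: 3/5 of 2897907 = 1738744.20, rounded up to 1738745; 1,738,745 required, 1,738,745 in favor — approved.
Series B: 3/4 of 3072639 = 2304479.25, rounded up to 2304480; 2,304,480 required, 2,305,423 in favor — approved.
Series C: 3/5 of 5963979 = 3578387.40, rounded up to 3578388; 3,578,388 required, 3,578,174 in favor — not approved.
Series D: 3/5 of 2438562 = 1463137.20, rounded up to 1463138; 1,463,138 required, 1,463,252 in favor — approved.

Not approved — the Series C shares did not give the required vote.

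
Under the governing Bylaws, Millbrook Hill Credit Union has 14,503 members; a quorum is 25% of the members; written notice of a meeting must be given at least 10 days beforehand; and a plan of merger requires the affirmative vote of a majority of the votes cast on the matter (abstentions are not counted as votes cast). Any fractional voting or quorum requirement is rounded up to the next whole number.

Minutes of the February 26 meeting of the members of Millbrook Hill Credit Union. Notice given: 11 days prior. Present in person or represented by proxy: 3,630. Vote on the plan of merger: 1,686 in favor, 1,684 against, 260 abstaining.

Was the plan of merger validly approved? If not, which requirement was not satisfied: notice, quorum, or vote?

Valid — all requirements satisfied.

Notice: 11 days given; 10 required. Satisfied.
Quorum: 25% of 14,503 = 3,625.75, rounded up to 3,626; 3,630 present. Satisfied.
Vote: requires a majority of the votes cast (3,630 − 260 abstaining = 3,370); a majority of 3370 is 1686, so 1,686 needed; 1,686 in favor. Satisfied.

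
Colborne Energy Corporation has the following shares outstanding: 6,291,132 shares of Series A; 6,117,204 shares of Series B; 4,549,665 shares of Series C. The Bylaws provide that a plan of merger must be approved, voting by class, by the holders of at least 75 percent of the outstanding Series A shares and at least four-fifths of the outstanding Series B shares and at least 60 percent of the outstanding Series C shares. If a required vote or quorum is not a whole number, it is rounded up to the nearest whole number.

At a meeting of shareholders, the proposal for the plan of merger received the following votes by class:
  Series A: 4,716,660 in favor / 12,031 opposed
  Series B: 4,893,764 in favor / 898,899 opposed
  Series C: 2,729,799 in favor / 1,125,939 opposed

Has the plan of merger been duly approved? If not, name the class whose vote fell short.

Series A: 3/4 of 6291132 = 4718349; 4,718,349 required, 4,716,660 in favor — not approved.
Series B: 4/5 of 6117204 = 4893763.20, rounded up to 4893764; 4,893,764 required, 4,893,764 in favor — approved.
Series C: 3/5 of 4549665 = 2729799; 2,729,799 required, 2,729,799 in favor — approved.

Not approved — the Series A shares did not give the required vote.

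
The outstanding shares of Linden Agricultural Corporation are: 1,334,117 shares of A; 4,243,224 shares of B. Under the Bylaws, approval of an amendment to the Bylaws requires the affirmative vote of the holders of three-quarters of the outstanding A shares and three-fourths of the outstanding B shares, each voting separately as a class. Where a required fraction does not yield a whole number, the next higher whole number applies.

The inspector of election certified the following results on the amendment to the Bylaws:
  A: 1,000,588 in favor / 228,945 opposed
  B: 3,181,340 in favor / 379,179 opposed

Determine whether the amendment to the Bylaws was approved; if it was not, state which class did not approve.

Not approved — the B shares did not give the required vote.

A: 3/4 of 1334117 = 1000587.75, rounded up to 1000588; 1,000,588 required, 1,000,588 in favor — approved.
B: 3/4 of 4243224 = 3182418; 3,182,418 required, 3,181,340 in favor — not approved.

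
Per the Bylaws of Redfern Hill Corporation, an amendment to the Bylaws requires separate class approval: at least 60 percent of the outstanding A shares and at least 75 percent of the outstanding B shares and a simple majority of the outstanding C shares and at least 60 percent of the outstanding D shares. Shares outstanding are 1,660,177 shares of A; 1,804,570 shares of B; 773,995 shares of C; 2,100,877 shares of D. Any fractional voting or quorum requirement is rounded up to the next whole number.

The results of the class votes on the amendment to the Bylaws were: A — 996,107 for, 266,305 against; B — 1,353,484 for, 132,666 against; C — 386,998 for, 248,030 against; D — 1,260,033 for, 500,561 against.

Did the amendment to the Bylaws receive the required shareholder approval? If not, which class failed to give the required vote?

Not approved — the D shares did not give the required vote.

A: 3/5 of 1660177 = 996106.20, rounded up to 996107; 996,107 required, 996,107 in favor — approved.
B: 3/4 of 1804570 = 1353427.50, rounded up to 1353428; 1,353,428 required, 1,353,484 in favor — approved.
C: a majority of 773995 is 386998; 386,998 required, 386,998 in favor — approved.
D: 3/5 of 2100877 = 1260526.20, rounded up to 1260527; 1,260,527 required, 1,260,033 in favor — not approved.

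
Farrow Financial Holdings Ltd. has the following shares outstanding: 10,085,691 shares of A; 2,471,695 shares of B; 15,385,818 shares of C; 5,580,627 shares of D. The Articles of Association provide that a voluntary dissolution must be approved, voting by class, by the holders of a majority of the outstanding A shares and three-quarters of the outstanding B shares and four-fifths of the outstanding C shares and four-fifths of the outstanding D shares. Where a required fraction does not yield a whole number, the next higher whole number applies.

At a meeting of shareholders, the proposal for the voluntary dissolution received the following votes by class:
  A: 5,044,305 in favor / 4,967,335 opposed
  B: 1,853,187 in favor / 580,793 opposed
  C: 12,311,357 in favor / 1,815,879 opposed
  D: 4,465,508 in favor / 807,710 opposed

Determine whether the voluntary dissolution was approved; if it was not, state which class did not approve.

Not approved — the B shares did not give the required vote.

A: a majority of 10085691 is 5042846; 5,042,846 required, 5,044,305 in favor — approved.
B: 3/4 of 2471695 = 1853771.25, rounded up to 1853772; 1,853,772 required, 1,853,187 in favor — not approved.
C: 4/5 of 15385818 = 12308654.40, rounded up to 12308655; 12,308,655 required, 12,311,357 in favor — approved.
D: 4/5 of 5580627 = 4464501.60, rounded up to 4464502; 4,464,502 required, 4,465,508 in favor — approved.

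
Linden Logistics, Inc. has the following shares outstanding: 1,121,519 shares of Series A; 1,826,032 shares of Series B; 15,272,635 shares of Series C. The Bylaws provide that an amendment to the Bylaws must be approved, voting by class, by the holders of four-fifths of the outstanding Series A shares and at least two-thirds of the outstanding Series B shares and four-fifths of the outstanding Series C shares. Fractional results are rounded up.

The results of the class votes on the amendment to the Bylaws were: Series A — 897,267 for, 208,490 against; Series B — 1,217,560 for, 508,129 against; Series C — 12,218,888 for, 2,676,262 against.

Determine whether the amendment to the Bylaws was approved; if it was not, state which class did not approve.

Series A: 4/5 of 1121519 = 897215.20, rounded up to 897216; 897,216 required, 897,267 in favor — approved.
Series B: 2/3 of 1826032 = 1217354.67, rounded up to 1217355; 1,217,355 required, 1,217,560 in favor — approved.
Series C: 4/5 of 15272635 = 12218108; 12,218,108 required, 12,218,888 in favor — approved.

Approved — every class gave the required vote.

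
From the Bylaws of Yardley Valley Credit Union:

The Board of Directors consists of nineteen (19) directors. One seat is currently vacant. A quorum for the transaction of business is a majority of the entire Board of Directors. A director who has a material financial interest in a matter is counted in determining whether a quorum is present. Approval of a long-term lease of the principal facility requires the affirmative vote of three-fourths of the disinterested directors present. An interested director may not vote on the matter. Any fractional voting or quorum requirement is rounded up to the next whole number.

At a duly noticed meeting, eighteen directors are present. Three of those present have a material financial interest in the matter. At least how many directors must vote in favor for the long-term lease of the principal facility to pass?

12

The long-term lease of the principal facility requires three-fourths of the disinterested directors present (18 − 3 = 15).
3/4 of 15 = 11.25, rounded up to 12.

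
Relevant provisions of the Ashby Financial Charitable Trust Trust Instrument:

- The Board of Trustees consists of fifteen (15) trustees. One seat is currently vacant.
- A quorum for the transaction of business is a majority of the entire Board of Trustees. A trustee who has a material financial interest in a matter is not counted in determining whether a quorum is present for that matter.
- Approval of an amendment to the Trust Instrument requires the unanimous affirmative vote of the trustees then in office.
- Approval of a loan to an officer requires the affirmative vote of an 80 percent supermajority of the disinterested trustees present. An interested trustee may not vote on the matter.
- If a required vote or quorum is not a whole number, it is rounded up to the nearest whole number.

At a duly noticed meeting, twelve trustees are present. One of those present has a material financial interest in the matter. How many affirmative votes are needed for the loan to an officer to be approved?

9

The loan to an officer requires four-fifths of the disinterested trustees present (12 − 1 = 11).
4/5 of 11 = 8.80, rounded up to 9.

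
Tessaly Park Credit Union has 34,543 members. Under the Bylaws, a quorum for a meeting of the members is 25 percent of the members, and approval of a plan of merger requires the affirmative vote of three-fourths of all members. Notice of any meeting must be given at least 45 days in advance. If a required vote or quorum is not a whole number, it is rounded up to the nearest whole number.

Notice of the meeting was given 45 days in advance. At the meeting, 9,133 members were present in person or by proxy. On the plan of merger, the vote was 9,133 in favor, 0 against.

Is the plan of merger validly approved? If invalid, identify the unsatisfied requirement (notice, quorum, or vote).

Invalid — vote requirement not satisfied.

Notice: 45 days given; 45 required. Satisfied.
Quorum: 25% of 34,543 = 8,635.75, rounded up to 8,636; 9,133 present. Satisfied.
Vote: requires three-fourths of all members (34,543); 3/4 of 34543 = 25907.25, rounded up to 25908, so 25,908 needed; 9,133 in favor. Not satisfied.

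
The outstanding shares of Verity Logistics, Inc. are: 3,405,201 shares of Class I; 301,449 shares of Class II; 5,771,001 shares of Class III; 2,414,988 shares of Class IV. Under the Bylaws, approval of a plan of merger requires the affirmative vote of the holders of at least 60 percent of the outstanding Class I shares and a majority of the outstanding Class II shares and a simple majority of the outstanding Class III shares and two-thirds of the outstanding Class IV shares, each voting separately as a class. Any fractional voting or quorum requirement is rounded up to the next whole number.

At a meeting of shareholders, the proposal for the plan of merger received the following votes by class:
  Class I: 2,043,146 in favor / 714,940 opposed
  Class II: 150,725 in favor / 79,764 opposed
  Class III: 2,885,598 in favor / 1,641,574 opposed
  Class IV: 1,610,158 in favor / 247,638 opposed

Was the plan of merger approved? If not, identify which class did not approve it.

Approved — every class gave the required vote.

Class I: 3/5 of 3405201 = 2043120.60, rounded up to 2043121; 2,043,121 required, 2,043,146 in favor — approved.
Class II: a majority of 301449 is 150725; 150,725 required, 150,725 in favor — approved.
Class III: a majority of 5771001 is 2885501; 2,885,501 required, 2,885,598 in favor — approved.
Class IV: 2/3 of 2414988 = 1609992; 1,609,992 required, 1,610,158 in favor — approved.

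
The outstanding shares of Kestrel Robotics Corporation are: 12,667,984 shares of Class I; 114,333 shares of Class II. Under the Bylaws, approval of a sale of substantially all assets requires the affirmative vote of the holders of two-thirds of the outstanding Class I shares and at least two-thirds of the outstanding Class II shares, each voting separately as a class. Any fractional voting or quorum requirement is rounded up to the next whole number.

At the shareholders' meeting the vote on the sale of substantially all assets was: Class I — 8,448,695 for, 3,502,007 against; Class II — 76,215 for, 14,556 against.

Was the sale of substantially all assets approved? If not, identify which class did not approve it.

Class I: 2/3 of 12667984 = 8445322.67, rounded up to 8445323; 8,445,323 required, 8,448,695 in favor — approved.
Class II: 2/3 of 114333 = 76222; 76,222 required, 76,215 in favor — not approved.

Not approved — the Class II shares did not give the required vote.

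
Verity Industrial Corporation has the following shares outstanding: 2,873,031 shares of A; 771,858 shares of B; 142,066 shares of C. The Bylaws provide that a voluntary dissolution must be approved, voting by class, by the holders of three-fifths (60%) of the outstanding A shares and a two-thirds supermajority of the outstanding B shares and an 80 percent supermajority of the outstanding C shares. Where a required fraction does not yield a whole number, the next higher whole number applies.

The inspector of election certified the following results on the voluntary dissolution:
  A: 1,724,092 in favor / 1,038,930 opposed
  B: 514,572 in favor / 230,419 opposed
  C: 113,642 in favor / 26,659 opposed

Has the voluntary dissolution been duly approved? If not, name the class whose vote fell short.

A: 3/5 of 2873031 = 1723818.60, rounded up to 1723819; 1,723,819 required, 1,724,092 in favor — approved.
B: 2/3 of 771858 = 514572; 514,572 required, 514,572 in favor — approved.
C: 4/5 of 142066 = 113652.80, rounded up to 113653; 113,653 required, 113,642 in favor — not approved.

Not approved — the C shares did not give the required vote.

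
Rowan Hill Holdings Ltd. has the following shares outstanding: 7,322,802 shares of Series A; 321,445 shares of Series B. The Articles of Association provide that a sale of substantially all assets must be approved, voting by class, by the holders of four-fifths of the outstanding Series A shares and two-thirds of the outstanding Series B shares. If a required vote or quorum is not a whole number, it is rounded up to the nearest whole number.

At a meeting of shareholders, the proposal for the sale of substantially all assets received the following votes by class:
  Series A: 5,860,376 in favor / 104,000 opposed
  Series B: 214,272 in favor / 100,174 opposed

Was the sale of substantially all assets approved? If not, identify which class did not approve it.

Series A: 4/5 of 7322802 = 5858241.60, rounded up to 5858242; 5,858,242 required, 5,860,376 in favor — approved.
Series B: 2/3 of 321445 = 214296.67, rounded up to 214297; 214,297 required, 214,272 in favor — not approved.

Not approved — the Series B shares did not give the required vote.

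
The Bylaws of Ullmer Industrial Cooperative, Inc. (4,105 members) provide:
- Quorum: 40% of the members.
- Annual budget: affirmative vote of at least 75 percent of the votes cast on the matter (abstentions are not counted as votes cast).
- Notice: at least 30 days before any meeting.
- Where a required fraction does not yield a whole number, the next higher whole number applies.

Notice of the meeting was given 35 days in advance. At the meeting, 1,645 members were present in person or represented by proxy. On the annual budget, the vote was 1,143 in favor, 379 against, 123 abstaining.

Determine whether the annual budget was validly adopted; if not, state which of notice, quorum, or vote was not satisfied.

Notice: 35 days given; 30 required. Satisfied.
Quorum: 40% of 4,105 = 1,642; 1,645 present. Satisfied.
Vote: requires three-fourths of the votes cast (1,645 − 123 abstaining = 1,522); 3/4 of 1522 = 1141.50, rounded up to 1142, so 1,142 needed; 1,143 in favor. Satisfied.

Valid — all requirements satisfied.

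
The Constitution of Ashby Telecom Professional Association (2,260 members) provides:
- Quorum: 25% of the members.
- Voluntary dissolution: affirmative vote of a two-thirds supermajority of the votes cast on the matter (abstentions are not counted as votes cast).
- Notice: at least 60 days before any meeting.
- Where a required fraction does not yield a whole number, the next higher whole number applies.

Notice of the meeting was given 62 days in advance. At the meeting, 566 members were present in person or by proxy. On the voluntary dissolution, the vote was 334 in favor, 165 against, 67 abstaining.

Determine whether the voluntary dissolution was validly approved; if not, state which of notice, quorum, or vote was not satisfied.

Valid — all requirements satisfied.

Notice: 62 days given; 60 required. Satisfied.
Quorum: 25% of 2,260 = 565; 566 present. Satisfied.
Vote: requires two-thirds of the votes cast (566 − 67 abstaining = 499); 2/3 of 499 = 332.67, rounded up to 333, so 333 needed; 334 in favor. Satisfied.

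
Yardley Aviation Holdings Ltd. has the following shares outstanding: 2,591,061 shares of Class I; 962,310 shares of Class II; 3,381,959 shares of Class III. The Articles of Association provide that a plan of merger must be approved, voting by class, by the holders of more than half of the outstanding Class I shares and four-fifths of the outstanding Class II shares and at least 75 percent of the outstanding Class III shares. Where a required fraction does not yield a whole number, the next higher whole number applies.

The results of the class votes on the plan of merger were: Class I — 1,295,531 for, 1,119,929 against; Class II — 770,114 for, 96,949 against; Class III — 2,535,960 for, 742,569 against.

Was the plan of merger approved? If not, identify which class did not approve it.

Not approved — the Class III shares did not give the required vote.

Class I: a majority of 2591061 is 1295531; 1,295,531 required, 1,295,531 in favor — approved.
Class II: 4/5 of 962310 = 769848; 769,848 required, 770,114 in favor — approved.
Class III: 3/4 of 3381959 = 2536469.25, rounded up to 2536470; 2,536,470 required, 2,535,960 in favor — not approved.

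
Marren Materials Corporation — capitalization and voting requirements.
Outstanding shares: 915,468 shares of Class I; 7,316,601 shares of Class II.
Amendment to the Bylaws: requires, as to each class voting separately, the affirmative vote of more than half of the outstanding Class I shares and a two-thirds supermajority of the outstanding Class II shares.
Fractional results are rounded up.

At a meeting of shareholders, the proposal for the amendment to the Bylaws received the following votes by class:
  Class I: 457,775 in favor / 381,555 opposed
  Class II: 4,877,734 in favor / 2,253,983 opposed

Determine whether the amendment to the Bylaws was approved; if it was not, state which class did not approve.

Approved — every class gave the required vote.

Class I: a majority of 915468 is 457735; 457,735 required, 457,775 in favor — approved.
Class II: 2/3 of 7316601 = 4877734; 4,877,734 required, 4,877,734 in favor — approved.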